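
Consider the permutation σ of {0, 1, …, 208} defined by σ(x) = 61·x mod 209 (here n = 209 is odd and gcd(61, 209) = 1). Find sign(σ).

-1

Orbit of 42 under x↦61x: [42, 54, 159, 85, 169, 68, 177]… (length divides ord_209(61)).
π_61 has 6 disjoint cycles with lengths [90, 90, 10, 9, 9, 1] on {0,…,208}.
n − c = 209 − 6 = 203; sign = (−1)^203 = -1.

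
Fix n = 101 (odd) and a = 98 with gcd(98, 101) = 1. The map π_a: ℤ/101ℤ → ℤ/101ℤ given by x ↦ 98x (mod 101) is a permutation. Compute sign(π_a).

Trace 38: π^k(38) = [38, 88, 39, 85, 48, 58, 28] for k=0..6.
Decompose π into cycles: lengths [100, 1] (2 cycles, including the fixed point 0).
sign(π) = (−1)^{n − #cycles} = (−1)^{101−2} = (−1)^99 = -1.
The Jacobi symbol (98|101) = -1 (Zolotarev) agrees.

-1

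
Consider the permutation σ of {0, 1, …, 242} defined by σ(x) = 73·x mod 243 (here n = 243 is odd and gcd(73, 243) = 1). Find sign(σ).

Orbit of 172 under x↦73x: [172, 163, 235, 145, 136, 208, 118]… (length divides ord_243(73)).
Cycle type of π: 27×6 + 9×6 + 3×6 + 1×9; total 27 cycles.
sign(π) = (−1)^{n − #cycles} = (−1)^{243−27} = (−1)^216 = +1.
The Jacobi symbol (73|243) = +1 (Zolotarev) agrees.

+1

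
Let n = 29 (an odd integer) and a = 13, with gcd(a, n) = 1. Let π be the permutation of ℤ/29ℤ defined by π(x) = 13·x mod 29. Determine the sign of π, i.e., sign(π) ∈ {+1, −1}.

Orbit of 6 under x↦13x: [6, 20, 28, 16, 5, 7, 4]… (length divides ord_29(13)).
3 cycles of lengths [14, 14, 1].
29 − 3 = 26 transpositions; sign(π) = (−1)^26 = +1.
The Jacobi symbol (13|29) = +1 (Zolotarev) agrees.

+1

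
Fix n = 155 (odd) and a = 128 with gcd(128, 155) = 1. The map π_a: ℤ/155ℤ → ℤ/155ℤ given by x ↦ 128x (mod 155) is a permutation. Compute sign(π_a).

-1

Orbit of 78 under x↦128x: [78, 64, 132, 1, 128, 109, 2]… (length divides ord_155(128)).
Cycle lengths of π_128 on ℤ/155ℤ: [20, 20, 20, 20, 20, 20, 5, 5, 5, 5, 5, 5, 4, 1]; 14 cycles in total.
sign(π) = (−1)^{n − #cycles} = (−1)^{155−14} = (−1)^141 = -1.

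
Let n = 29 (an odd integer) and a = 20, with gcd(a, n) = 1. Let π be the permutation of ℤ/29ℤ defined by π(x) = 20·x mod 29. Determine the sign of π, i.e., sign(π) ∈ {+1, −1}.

+1

Orbit of 24 under x↦20x: [24, 16, 1, 20, 23, 25, 7]… (length divides ord_29(20)).
Cycle lengths of π_20 on ℤ/29ℤ: [7, 7, 7, 7, 1]; 5 cycles in total.
29 − 5 = 24 transpositions; sign(π) = (−1)^24 = +1.
(20|29)_J = +1 (Zolotarev's lemma cross-check).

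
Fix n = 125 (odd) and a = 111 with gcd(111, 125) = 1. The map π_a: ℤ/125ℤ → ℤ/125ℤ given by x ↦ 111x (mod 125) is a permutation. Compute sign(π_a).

Trace 46: π^k(46) = [46, 106, 16, 26, 11, 96, 31] for k=0..6.
13 cycles of lengths [25, 25, 25, 25, 5, 5, 5, 5, 1, 1, 1, 1, 1].
125 − 13 = 112 transpositions; sign(π) = (−1)^112 = +1.
Via Zolotarev, sign(π_{111}) = (111|125) = +1.

+1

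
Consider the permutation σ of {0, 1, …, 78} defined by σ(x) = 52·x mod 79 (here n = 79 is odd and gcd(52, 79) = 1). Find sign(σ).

+1

Orbit of 1 under x↦52x: [1, 52, 18, 67, 8, 21, 65]… (length divides ord_79(52)).
Cycle lengths of π_52 on ℤ/79ℤ: [13, 13, 13, 13, 13, 13, 1]; 7 cycles in total.
With 7 cycles on 79 points, sign = (−1)^{79−7} = +1.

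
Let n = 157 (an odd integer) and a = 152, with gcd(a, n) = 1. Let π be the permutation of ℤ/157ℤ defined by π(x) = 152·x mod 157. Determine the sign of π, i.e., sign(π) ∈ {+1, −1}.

-1

Start at x=31: 31 → 2 → 147 → 50 → 64 → 151 → 30 → … (one orbit).
Cycle type of π: 156 + 1; total 2 cycles.
n − c = 157 − 2 = 155; sign = (−1)^155 = -1.
Via Zolotarev, sign(π_{152}) = (152|157) = -1.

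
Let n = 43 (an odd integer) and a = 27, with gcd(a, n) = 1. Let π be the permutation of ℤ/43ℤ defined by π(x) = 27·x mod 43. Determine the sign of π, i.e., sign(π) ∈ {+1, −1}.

-1

Orbit of 41 under x↦27x: [41, 32, 4, 22, 35, 42, 16]… (length divides ord_43(27)).
The orbit structure of x ↦ 27x mod 43: 4 orbits of sizes [14, 14, 14, 1].
sign(π) = (−1)^{n − #cycles} = (−1)^{43−4} = (−1)^39 = -1.
Check: (27/43) = -1 by Zolotarev.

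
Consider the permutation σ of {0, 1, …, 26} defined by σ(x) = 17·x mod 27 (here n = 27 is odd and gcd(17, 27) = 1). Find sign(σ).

-1

Orbit of 19 under x↦17x: [19, 26, 10, 8, 1, 17]… (length divides ord_27(17)).
Cycle type of π: 6×3 + 2×4 + 1; total 8 cycles.
Σ(ℓ_i−1) = 27−8 = 19; sign = (−1)^19 = -1.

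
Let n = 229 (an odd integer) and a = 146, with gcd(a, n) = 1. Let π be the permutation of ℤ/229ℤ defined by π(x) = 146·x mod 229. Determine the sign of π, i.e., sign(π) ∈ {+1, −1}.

Trace 135: π^k(135) = [135, 16, 46, 75, 187, 51, 118] for k=0..6.
Decompose π into cycles: lengths [114, 114, 1] (3 cycles, including the fixed point 0).
229 − 3 = 226 transpositions; sign(π) = (−1)^226 = +1.
(146|229)_J = +1 (Zolotarev's lemma cross-check).

+1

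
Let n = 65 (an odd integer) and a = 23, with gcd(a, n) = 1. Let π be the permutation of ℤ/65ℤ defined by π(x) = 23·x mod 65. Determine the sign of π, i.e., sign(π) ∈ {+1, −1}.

Orbit of 38 under x↦23x: [38, 29, 17, 1, 23, 9, 12]… (length divides ord_65(23)).
π_23 has 8 disjoint cycles with lengths [12, 12, 12, 12, 6, 6, 4, 1] on {0,…,64}.
n − c = 65 − 8 = 57; sign = (−1)^57 = -1.

-1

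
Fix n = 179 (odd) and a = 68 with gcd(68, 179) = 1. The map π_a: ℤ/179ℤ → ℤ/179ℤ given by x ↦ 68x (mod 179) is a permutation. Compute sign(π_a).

+1

Orbit of 129 under x↦68x: [129, 1, 68, 149, 108, 5, 161]… (length divides ord_179(68)).
The orbit structure of x ↦ 68x mod 179: 3 orbits of sizes [89, 89, 1].
sign(π) = (−1)^{n − #cycles} = (−1)^{179−3} = (−1)^176 = +1.
Check: (68/179) = +1 by Zolotarev.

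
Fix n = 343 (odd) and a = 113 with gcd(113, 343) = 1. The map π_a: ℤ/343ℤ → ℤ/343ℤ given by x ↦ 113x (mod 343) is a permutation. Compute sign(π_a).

Start at x=148: 148 → 260 → 225 → 43 → 57 → 267 → 330 → … (one orbit).
π_113 has 19 disjoint cycles with lengths [49, 49, 49, 49, 49, 49, 7, 7, 7, 7, 7, 7, 1, 1, 1, 1, 1, 1, 1] on {0,…,342}.
343 − 19 = 324 transpositions; sign(π) = (−1)^324 = +1.
The Jacobi symbol (113|343) = +1 (Zolotarev) agrees.

+1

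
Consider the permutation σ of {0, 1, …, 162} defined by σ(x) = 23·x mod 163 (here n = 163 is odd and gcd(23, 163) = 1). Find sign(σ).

-1

Orbit of 162 under x↦23x: [162, 140, 123, 58, 30, 38, 59]… (length divides ord_163(23)).
Decompose π into cycles: lengths [18, 18, 18, 18, 18, 18, 18, 18, 18, 1] (10 cycles, including the fixed point 0).
Σ(ℓ_i−1) = 163−10 = 153; sign = (−1)^153 = -1.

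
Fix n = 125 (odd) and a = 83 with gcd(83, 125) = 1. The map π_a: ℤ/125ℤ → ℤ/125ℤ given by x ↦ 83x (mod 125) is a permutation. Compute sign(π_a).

Start at x=37: 37 → 71 → 18 → 119 → 2 → 41 → 28 → … (one orbit).
Decompose π into cycles: lengths [100, 20, 4, 1] (4 cycles, including the fixed point 0).
125 − 4 = 121 transpositions; sign(π) = (−1)^121 = -1.
Via Zolotarev, sign(π_{83}) = (83|125) = -1.

-1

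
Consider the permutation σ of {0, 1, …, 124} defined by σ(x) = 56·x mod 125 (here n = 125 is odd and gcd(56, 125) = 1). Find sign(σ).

+1

Orbit of 56 under x↦56x: [56, 11, 116, 121, 26, 81, 36]… (length divides ord_125(56)).
π_56 has 13 disjoint cycles with lengths [25, 25, 25, 25, 5, 5, 5, 5, 1, 1, 1, 1, 1] on {0,…,124}.
sign(π) = (−1)^{n − #cycles} = (−1)^{125−13} = (−1)^112 = +1.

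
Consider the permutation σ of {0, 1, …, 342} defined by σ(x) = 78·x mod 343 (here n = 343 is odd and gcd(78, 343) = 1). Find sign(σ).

Trace 225: π^k(225) = [225, 57, 330, 15, 141, 22, 1] for k=0..6.
Cycle type of π: 49×6 + 7×6 + 1×7; total 19 cycles.
n − c = 343 − 19 = 324; sign = (−1)^324 = +1.
The Jacobi symbol (78|343) = +1 (Zolotarev) agrees.

+1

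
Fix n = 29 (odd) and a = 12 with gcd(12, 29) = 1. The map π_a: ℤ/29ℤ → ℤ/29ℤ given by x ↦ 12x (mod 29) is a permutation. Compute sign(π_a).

-1

Start at x=12: 12 → 28 → 17 → 1 → 12 (one orbit).
8 cycles of lengths [4, 4, 4, 4, 4, 4, 4, 1].
Σ(ℓ_i−1) = 29−8 = 21; sign = (−1)^21 = -1.
Zolotarev: (12|29) = -1, matching the cycle-count sign.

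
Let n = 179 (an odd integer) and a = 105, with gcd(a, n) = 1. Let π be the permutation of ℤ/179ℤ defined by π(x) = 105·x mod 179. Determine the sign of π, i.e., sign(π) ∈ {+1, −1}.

-1

Orbit of 20 under x↦105x: [20, 131, 151, 103, 75, 178, 74]… (length divides ord_179(105)).
π_105 has 2 disjoint cycles with lengths [178, 1] on {0,…,178}.
sign(π) = (−1)^{n − #cycles} = (−1)^{179−2} = (−1)^177 = -1.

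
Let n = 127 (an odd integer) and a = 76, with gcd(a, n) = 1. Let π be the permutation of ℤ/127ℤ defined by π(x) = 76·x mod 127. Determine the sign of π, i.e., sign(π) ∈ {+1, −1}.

Trace 38: π^k(38) = [38, 94, 32, 19, 47, 16, 73] for k=0..6.
Cycle lengths of π_76 on ℤ/127ℤ: [21, 21, 21, 21, 21, 21, 1]; 7 cycles in total.
With 7 cycles on 127 points, sign = (−1)^{127−7} = +1.

+1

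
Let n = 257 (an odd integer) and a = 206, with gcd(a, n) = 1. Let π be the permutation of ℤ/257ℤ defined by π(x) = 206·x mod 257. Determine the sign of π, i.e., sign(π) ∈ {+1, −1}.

-1

Trace 81: π^k(81) = [81, 238, 198, 182, 227, 245, 98] for k=0..6.
Decompose π into cycles: lengths [256, 1] (2 cycles, including the fixed point 0).
n − c = 257 − 2 = 255; sign = (−1)^255 = -1.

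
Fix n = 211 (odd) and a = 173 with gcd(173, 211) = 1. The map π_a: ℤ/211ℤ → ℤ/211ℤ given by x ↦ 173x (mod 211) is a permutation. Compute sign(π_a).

Orbit of 178 under x↦173x: [178, 199, 34, 185, 144, 14, 101]… (length divides ord_211(173)).
Cycle type of π: 21×10 + 1; total 11 cycles.
11 cycles on 211: each ℓ→(−1)^(ℓ−1), product (−1)^200 = +1.
Check: (173/211) = +1 by Zolotarev.

+1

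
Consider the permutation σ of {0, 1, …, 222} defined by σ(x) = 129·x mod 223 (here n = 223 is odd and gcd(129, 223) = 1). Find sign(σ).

-1

Trace 14: π^k(14) = [14, 22, 162, 159, 218, 24, 197] for k=0..6.
The orbit structure of x ↦ 129x mod 223: 2 orbits of sizes [222, 1].
n − c = 223 − 2 = 221; sign = (−1)^221 = -1.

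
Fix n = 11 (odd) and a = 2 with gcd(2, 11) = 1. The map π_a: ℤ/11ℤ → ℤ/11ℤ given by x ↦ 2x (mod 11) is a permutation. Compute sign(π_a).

Start at x=9: 9 → 7 → 3 → 6 → 1 → 2 → 4 → … (one orbit).
Cycle type of π: 10 + 1; total 2 cycles.
sign(π) = (−1)^{n − #cycles} = (−1)^{11−2} = (−1)^9 = -1.

-1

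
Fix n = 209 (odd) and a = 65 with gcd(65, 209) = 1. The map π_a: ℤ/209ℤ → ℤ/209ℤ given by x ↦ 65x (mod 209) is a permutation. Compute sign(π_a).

Start at x=45: 45 → 208 → 144 → 164 → 1 → 65 → 45 (one orbit).
π_65 has 39 disjoint cycles with lengths [6, 6, 6, 6, 6, 6, 6, 6, 6, 6, 6, 6, 6, 6, 6, 6, 6, 6, 6, 6, 6, 6, 6, 6, 6, 6, 6, 6, 6, 6, 6, 6, 6, 2, 2, 2, 2, 2, 1] on {0,…,208}.
Σ(ℓ_i−1) = 209−39 = 170; sign = (−1)^170 = +1.
The Jacobi symbol (65|209) = +1 (Zolotarev) agrees.

+1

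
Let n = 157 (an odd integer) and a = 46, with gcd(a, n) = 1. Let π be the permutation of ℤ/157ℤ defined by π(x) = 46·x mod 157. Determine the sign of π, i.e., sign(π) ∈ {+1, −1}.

+1

Trace 1: π^k(1) = [1, 46, 75, 153, 130, 14, 16] for k=0..6.
Cycle type of π: 13×12 + 1; total 13 cycles.
sign(π) = (−1)^{n − #cycles} = (−1)^{157−13} = (−1)^144 = +1.
(46|157)_J = +1 (Zolotarev's lemma cross-check).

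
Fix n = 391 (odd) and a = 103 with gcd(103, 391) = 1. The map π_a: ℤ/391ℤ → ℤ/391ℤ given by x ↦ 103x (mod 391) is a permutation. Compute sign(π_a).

Trace 256: π^k(256) = [256, 171, 18, 290, 154, 222, 188] for k=0..6.
π_103 has 34 disjoint cycles with lengths [22, 22, 22, 22, 22, 22, 22, 22, 22, 22, 22, 22, 22, 22, 22, 22, 22, 1, 1, 1, 1, 1, 1, 1, 1, 1, 1, 1, 1, 1, 1, 1, 1, 1] on {0,…,390}.
n − c = 391 − 34 = 357; sign = (−1)^357 = -1.

-1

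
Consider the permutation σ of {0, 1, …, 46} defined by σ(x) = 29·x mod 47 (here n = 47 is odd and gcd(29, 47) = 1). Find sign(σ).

Start at x=43: 43 → 25 → 20 → 16 → 41 → 14 → 30 → … (one orbit).
Cycle type of π: 46 + 1; total 2 cycles.
Σ(ℓ_i−1) = 47−2 = 45; sign = (−1)^45 = -1.
The Jacobi symbol (29|47) = -1 (Zolotarev) agrees.

-1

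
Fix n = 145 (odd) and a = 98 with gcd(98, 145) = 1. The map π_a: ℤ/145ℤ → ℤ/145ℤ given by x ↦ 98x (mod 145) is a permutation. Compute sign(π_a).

Start at x=133: 133 → 129 → 27 → 36 → 48 → 64 → 37 → … (one orbit).
Decompose π into cycles: lengths [28, 28, 28, 28, 28, 4, 1] (7 cycles, including the fixed point 0).
145 − 7 = 138 transpositions; sign(π) = (−1)^138 = +1.
Check: (98/145) = +1 by Zolotarev.

+1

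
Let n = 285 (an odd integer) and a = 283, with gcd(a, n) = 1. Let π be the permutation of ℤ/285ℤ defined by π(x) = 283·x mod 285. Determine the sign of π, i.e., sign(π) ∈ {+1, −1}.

Trace 1: π^k(1) = [1, 283, 4, 277, 16, 253, 64] for k=0..6.
Decompose π into cycles: lengths [36, 36, 36, 36, 36, 36, 9, 9, 9, 9, 9, 9, 4, 4, 4, 1, 1, 1] (18 cycles, including the fixed point 0).
n − c = 285 − 18 = 267; sign = (−1)^267 = -1.

-1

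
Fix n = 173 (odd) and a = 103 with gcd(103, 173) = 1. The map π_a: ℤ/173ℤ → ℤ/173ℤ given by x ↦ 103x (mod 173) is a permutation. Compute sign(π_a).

-1

Trace 65: π^k(65) = [65, 121, 7, 29, 46, 67, 154] for k=0..6.
Decompose π into cycles: lengths [172, 1] (2 cycles, including the fixed point 0).
sign(π) = (−1)^{n − #cycles} = (−1)^{173−2} = (−1)^171 = -1.
Zolotarev: (103|173) = -1, matching the cycle-count sign.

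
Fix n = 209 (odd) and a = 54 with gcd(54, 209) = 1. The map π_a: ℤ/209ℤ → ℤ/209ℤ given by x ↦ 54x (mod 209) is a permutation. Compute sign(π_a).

-1

Trace 1: π^k(1) = [1, 54, 199, 87, 100, 175, 45] for k=0..6.
Cycle lengths of π_54 on ℤ/209ℤ: [18, 18, 18, 18, 18, 18, 18, 18, 18, 18, 9, 9, 2, 2, 2, 2, 2, 1]; 18 cycles in total.
Σ(ℓ_i−1) = 209−18 = 191; sign = (−1)^191 = -1.
Via Zolotarev, sign(π_{54}) = (54|209) = -1.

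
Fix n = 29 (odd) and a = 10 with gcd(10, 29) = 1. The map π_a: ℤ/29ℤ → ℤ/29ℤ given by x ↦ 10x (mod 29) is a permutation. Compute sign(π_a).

Orbit of 25 under x↦10x: [25, 18, 6, 2, 20, 26, 28]… (length divides ord_29(10)).
π_10 has 2 disjoint cycles with lengths [28, 1] on {0,…,28}.
sign(π) = (−1)^{n − #cycles} = (−1)^{29−2} = (−1)^27 = -1.

-1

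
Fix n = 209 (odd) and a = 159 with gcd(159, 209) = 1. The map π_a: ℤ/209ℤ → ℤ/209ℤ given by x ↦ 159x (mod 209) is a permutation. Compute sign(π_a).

Start at x=64: 64 → 144 → 115 → 102 → 125 → 20 → 45 → … (one orbit).
Cycle type of π: 15×12 + 5×2 + 3×6 + 1; total 21 cycles.
sign(π) = (−1)^{n − #cycles} = (−1)^{209−21} = (−1)^188 = +1.
(159|209)_J = +1 (Zolotarev's lemma cross-check).

+1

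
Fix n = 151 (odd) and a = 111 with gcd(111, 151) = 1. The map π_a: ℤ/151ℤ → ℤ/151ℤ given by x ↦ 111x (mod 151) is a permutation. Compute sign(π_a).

-1

Trace 48: π^k(48) = [48, 43, 92, 95, 126, 94, 15] for k=0..6.
Cycle type of π: 150 + 1; total 2 cycles.
sign(π) = (−1)^{n − #cycles} = (−1)^{151−2} = (−1)^149 = -1.
Zolotarev: (111|151) = -1, matching the cycle-count sign.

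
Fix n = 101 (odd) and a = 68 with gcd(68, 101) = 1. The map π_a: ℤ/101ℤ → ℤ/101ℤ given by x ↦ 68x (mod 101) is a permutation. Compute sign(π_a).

+1

Start at x=37: 37 → 92 → 95 → 97 → 31 → 88 → 25 → … (one orbit).
Cycle type of π: 25×4 + 1; total 5 cycles.
sign(π) = (−1)^{n − #cycles} = (−1)^{101−5} = (−1)^96 = +1.
Via Zolotarev, sign(π_{68}) = (68|101) = +1.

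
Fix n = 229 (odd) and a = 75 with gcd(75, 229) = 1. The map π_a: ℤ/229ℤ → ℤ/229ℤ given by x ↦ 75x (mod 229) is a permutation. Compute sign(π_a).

+1

Orbit of 153 under x↦75x: [153, 25, 43, 19, 51, 161, 167]… (length divides ord_229(75)).
π_75 has 5 disjoint cycles with lengths [57, 57, 57, 57, 1] on {0,…,228}.
5 cycles on 229: each ℓ→(−1)^(ℓ−1), product (−1)^224 = +1.
(75|229)_J = +1 (Zolotarev's lemma cross-check).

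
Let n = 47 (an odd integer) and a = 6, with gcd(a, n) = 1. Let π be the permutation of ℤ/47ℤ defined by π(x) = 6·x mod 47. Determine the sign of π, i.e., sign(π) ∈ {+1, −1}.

+1

Start at x=16: 16 → 2 → 12 → 25 → 9 → 7 → 42 → … (one orbit).
The orbit structure of x ↦ 6x mod 47: 3 orbits of sizes [23, 23, 1].
3 cycles on 47: each ℓ→(−1)^(ℓ−1), product (−1)^44 = +1.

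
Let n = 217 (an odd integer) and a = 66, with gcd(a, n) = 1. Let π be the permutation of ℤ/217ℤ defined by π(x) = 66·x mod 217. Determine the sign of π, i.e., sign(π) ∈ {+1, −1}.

Trace 187: π^k(187) = [187, 190, 171, 2, 132, 32, 159] for k=0..6.
Cycle type of π: 30×6 + 6 + 5×6 + 1; total 14 cycles.
n − c = 217 − 14 = 203; sign = (−1)^203 = -1.
The Jacobi symbol (66|217) = -1 (Zolotarev) agrees.

-1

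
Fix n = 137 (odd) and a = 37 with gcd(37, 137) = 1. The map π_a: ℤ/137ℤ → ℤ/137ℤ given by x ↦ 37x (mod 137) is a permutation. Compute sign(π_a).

Trace 136: π^k(136) = [136, 100, 1, 37] for k=0..3.
Decompose π into cycles: lengths [4, 4, 4, 4, 4, 4, 4, 4, 4, 4, 4, 4, 4, 4, 4, 4, 4, 4, 4, 4, 4, 4, 4, 4, 4, 4, 4, 4, 4, 4, 4, 4, 4, 4, 1] (35 cycles, including the fixed point 0).
With 35 cycles on 137 points, sign = (−1)^{137−35} = +1.
Check: (37/137) = +1 by Zolotarev.

+1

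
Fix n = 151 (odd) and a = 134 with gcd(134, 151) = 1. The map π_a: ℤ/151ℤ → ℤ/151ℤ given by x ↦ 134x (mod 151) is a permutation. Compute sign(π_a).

-1

Trace 45: π^k(45) = [45, 141, 19, 130, 55, 122, 40] for k=0..6.
2 cycles of lengths [150, 1].
Σ(ℓ_i−1) = 151−2 = 149; sign = (−1)^149 = -1.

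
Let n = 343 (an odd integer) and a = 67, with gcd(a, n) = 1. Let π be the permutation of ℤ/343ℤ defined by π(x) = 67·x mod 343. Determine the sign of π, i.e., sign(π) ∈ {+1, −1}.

Orbit of 197 under x↦67x: [197, 165, 79, 148, 312, 324, 99]… (length divides ord_343(67)).
Decompose π into cycles: lengths [21, 21, 21, 21, 21, 21, 21, 21, 21, 21, 21, 21, 21, 21, 3, 3, 3, 3, 3, 3, 3, 3, 3, 3, 3, 3, 3, 3, 3, 3, 1] (31 cycles, including the fixed point 0).
Σ(ℓ_i−1) = 343−31 = 312; sign = (−1)^312 = +1.
Zolotarev: (67|343) = +1, matching the cycle-count sign.

+1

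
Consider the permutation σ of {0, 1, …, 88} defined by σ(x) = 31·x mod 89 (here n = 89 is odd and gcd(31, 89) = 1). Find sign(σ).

-1

Trace 62: π^k(62) = [62, 53, 41, 25, 63, 84, 23] for k=0..6.
Decompose π into cycles: lengths [88, 1] (2 cycles, including the fixed point 0).
n − c = 89 − 2 = 87; sign = (−1)^87 = -1.
The Jacobi symbol (31|89) = -1 (Zolotarev) agrees.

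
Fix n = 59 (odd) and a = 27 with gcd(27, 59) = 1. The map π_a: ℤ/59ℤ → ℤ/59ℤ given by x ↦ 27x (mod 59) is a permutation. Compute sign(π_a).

+1

Start at x=27: 27 → 21 → 36 → 28 → 48 → 57 → 5 → … (one orbit).
The orbit structure of x ↦ 27x mod 59: 3 orbits of sizes [29, 29, 1].
59 − 3 = 56 transpositions; sign(π) = (−1)^56 = +1.
(27|59)_J = +1 (Zolotarev's lemma cross-check).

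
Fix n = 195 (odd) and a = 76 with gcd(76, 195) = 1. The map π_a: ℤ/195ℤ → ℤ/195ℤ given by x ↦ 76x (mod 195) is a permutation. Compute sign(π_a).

Orbit of 61 under x↦76x: [61, 151, 166, 136, 1, 76, 121]… (length divides ord_195(76)).
The orbit structure of x ↦ 76x mod 195: 30 orbits of sizes [12, 12, 12, 12, 12, 12, 12, 12, 12, 12, 12, 12, 12, 12, 12, 1, 1, 1, 1, 1, 1, 1, 1, 1, 1, 1, 1, 1, 1, 1].
Σ(ℓ_i−1) = 195−30 = 165; sign = (−1)^165 = -1.
The Jacobi symbol (76|195) = -1 (Zolotarev) agrees.

-1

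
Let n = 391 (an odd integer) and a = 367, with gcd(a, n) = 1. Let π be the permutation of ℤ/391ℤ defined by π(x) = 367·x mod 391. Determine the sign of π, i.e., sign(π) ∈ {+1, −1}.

+1

Start at x=208: 208 → 91 → 162 → 22 → 254 → 160 → 70 → … (one orbit).
π_367 has 35 disjoint cycles with lengths [16, 16, 16, 16, 16, 16, 16, 16, 16, 16, 16, 16, 16, 16, 16, 16, 16, 16, 16, 16, 16, 16, 16, 2, 2, 2, 2, 2, 2, 2, 2, 2, 2, 2, 1] on {0,…,390}.
Σ(ℓ_i−1) = 391−35 = 356; sign = (−1)^356 = +1.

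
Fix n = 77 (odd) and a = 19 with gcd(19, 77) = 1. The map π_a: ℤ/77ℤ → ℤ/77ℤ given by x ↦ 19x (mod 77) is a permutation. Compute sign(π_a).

Trace 60: π^k(60) = [60, 62, 23, 52, 64, 61, 4] for k=0..6.
5 cycles of lengths [30, 30, 10, 6, 1].
With 5 cycles on 77 points, sign = (−1)^{77−5} = +1.

+1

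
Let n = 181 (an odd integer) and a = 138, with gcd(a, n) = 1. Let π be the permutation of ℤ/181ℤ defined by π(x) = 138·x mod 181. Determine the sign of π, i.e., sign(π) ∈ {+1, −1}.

+1

Trace 48: π^k(48) = [48, 108, 62, 49, 65, 101, 1] for k=0..6.
The orbit structure of x ↦ 138x mod 181: 11 orbits of sizes [18, 18, 18, 18, 18, 18, 18, 18, 18, 18, 1].
With 11 cycles on 181 points, sign = (−1)^{181−11} = +1.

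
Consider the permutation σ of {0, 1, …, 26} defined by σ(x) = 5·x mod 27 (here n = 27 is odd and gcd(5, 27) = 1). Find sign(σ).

-1

Trace 5: π^k(5) = [5, 25, 17, 4, 20, 19, 14] for k=0..6.
Cycle type of π: 18 + 6 + 2 + 1; total 4 cycles.
n − c = 27 − 4 = 23; sign = (−1)^23 = -1.
Via Zolotarev, sign(π_{5}) = (5|27) = -1.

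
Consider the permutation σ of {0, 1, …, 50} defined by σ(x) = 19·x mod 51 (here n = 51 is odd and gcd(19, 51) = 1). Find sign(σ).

+1

Orbit of 13 under x↦19x: [13, 43, 1, 19, 4, 25, 16]… (length divides ord_51(19)).
π_19 has 9 disjoint cycles with lengths [8, 8, 8, 8, 8, 8, 1, 1, 1] on {0,…,50}.
With 9 cycles on 51 points, sign = (−1)^{51−9} = +1.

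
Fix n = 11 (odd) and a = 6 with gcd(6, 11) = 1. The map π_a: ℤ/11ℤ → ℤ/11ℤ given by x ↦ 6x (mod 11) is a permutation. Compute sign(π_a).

Start at x=3: 3 → 7 → 9 → 10 → 5 → 8 → 4 → … (one orbit).
Cycle type of π: 10 + 1; total 2 cycles.
2 cycles on 11: each ℓ→(−1)^(ℓ−1), product (−1)^9 = -1.
Check: (6/11) = -1 by Zolotarev.

-1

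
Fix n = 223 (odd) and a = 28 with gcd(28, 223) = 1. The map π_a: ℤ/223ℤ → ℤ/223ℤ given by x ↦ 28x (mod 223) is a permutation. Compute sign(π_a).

+1

Orbit of 41 under x↦28x: [41, 33, 32, 4, 112, 14, 169]… (length divides ord_223(28)).
Cycle type of π: 37×6 + 1; total 7 cycles.
sign(π) = (−1)^{n − #cycles} = (−1)^{223−7} = (−1)^216 = +1.
The Jacobi symbol (28|223) = +1 (Zolotarev) agrees.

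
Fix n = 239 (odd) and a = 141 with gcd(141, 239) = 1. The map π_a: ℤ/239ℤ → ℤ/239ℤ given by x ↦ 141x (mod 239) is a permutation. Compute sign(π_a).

Trace 98: π^k(98) = [98, 195, 10, 215, 201, 139, 1] for k=0..6.
18 cycles of lengths [14, 14, 14, 14, 14, 14, 14, 14, 14, 14, 14, 14, 14, 14, 14, 14, 14, 1].
n − c = 239 − 18 = 221; sign = (−1)^221 = -1.
Zolotarev: (141|239) = -1, matching the cycle-count sign.

-1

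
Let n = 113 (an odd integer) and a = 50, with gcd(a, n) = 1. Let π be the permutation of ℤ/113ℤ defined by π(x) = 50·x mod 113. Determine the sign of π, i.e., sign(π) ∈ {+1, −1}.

Start at x=69: 69 → 60 → 62 → 49 → 77 → 8 → 61 → … (one orbit).
Cycle lengths of π_50 on ℤ/113ℤ: [56, 56, 1]; 3 cycles in total.
3 cycles on 113: each ℓ→(−1)^(ℓ−1), product (−1)^110 = +1.

+1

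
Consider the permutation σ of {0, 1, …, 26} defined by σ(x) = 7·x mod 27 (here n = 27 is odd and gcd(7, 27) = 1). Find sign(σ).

Start at x=1: 1 → 7 → 22 → 19 → 25 → 13 → 10 → … (one orbit).
Cycle type of π: 9×2 + 3×2 + 1×3; total 7 cycles.
Σ(ℓ_i−1) = 27−7 = 20; sign = (−1)^20 = +1.

+1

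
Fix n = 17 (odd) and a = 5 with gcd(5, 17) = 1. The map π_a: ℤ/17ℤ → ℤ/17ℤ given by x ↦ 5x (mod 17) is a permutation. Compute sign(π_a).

Trace 3: π^k(3) = [3, 15, 7, 1, 5, 8, 6] for k=0..6.
2 cycles of lengths [16, 1].
sign(π) = (−1)^{n − #cycles} = (−1)^{17−2} = (−1)^15 = -1.

-1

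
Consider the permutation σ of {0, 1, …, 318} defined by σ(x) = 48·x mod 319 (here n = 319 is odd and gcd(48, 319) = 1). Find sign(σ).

Trace 48: π^k(48) = [48, 71, 218, 256, 166, 312, 302] for k=0..6.
Decompose π into cycles: lengths [140, 140, 28, 5, 5, 1] (6 cycles, including the fixed point 0).
6 cycles on 319: each ℓ→(−1)^(ℓ−1), product (−1)^313 = -1.

-1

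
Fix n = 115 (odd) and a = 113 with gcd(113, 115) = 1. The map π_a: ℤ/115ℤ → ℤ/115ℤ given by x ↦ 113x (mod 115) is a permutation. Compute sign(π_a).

Trace 57: π^k(57) = [57, 1, 113, 4, 107, 16, 83] for k=0..6.
Cycle type of π: 44×2 + 22 + 4 + 1; total 5 cycles.
115 − 5 = 110 transpositions; sign(π) = (−1)^110 = +1.

+1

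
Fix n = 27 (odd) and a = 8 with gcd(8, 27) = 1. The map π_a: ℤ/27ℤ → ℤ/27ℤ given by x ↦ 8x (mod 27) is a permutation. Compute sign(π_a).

-1

Start at x=17: 17 → 1 → 8 → 10 → 26 → 19 → 17 (one orbit).
π_8 has 8 disjoint cycles with lengths [6, 6, 6, 2, 2, 2, 2, 1] on {0,…,26}.
8 cycles on 27: each ℓ→(−1)^(ℓ−1), product (−1)^19 = -1.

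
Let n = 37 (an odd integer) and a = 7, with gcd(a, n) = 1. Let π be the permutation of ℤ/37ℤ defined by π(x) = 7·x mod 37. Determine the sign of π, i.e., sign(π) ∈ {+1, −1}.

+1

Start at x=7: 7 → 12 → 10 → 33 → 9 → 26 → 34 → … (one orbit).
π_7 has 5 disjoint cycles with lengths [9, 9, 9, 9, 1] on {0,…,36}.
37 − 5 = 32 transpositions; sign(π) = (−1)^32 = +1.
Check: (7/37) = +1 by Zolotarev.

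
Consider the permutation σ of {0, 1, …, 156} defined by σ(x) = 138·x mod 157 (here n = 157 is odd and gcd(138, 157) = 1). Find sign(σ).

Trace 3: π^k(3) = [3, 100, 141, 147, 33, 1, 138] for k=0..6.
π_138 has 3 disjoint cycles with lengths [78, 78, 1] on {0,…,156}.
3 cycles on 157: each ℓ→(−1)^(ℓ−1), product (−1)^154 = +1.
(138|157)_J = +1 (Zolotarev's lemma cross-check).

+1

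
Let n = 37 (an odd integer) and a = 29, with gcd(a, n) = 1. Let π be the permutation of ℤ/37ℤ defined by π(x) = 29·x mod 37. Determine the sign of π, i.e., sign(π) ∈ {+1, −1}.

Trace 14: π^k(14) = [14, 36, 8, 10, 31, 11, 23] for k=0..6.
Cycle lengths of π_29 on ℤ/37ℤ: [12, 12, 12, 1]; 4 cycles in total.
4 cycles on 37: each ℓ→(−1)^(ℓ−1), product (−1)^33 = -1.
The Jacobi symbol (29|37) = -1 (Zolotarev) agrees.

-1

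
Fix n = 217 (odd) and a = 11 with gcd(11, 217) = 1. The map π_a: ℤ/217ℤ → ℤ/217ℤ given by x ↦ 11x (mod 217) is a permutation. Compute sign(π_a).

-1

Orbit of 205 under x↦11x: [205, 85, 67, 86, 78, 207, 107]… (length divides ord_217(11)).
Cycle type of π: 30×7 + 3×2 + 1; total 10 cycles.
Σ(ℓ_i−1) = 217−10 = 207; sign = (−1)^207 = -1.
Check: (11/217) = -1 by Zolotarev.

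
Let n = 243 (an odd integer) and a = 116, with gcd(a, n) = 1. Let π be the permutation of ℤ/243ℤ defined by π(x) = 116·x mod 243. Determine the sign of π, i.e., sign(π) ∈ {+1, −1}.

Start at x=35: 35 → 172 → 26 → 100 → 179 → 109 → 8 → … (one orbit).
Decompose π into cycles: lengths [54, 54, 54, 18, 18, 18, 6, 6, 6, 2, 2, 2, 2, 1] (14 cycles, including the fixed point 0).
Σ(ℓ_i−1) = 243−14 = 229; sign = (−1)^229 = -1.

-1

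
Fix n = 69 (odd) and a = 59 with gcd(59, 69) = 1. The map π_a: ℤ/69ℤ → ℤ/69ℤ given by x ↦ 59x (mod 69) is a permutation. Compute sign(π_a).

-1

Orbit of 49 under x↦59x: [49, 62, 1, 59, 31, 35, 64]… (length divides ord_69(59)).
Cycle type of π: 22×2 + 11×2 + 2 + 1; total 6 cycles.
With 6 cycles on 69 points, sign = (−1)^{69−6} = -1.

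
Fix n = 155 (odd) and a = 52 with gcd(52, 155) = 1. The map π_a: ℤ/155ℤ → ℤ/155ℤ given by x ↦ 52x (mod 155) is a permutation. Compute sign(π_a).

+1

Trace 4: π^k(4) = [4, 53, 121, 92, 134, 148, 101] for k=0..6.
Decompose π into cycles: lengths [60, 60, 30, 4, 1] (5 cycles, including the fixed point 0).
With 5 cycles on 155 points, sign = (−1)^{155−5} = +1.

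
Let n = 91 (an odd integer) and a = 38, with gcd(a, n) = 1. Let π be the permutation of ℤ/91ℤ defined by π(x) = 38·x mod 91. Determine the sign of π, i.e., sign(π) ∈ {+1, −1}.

-1

Start at x=38: 38 → 79 → 90 → 53 → 12 → 1 → 38 (one orbit).
The orbit structure of x ↦ 38x mod 91: 20 orbits of sizes [6, 6, 6, 6, 6, 6, 6, 6, 6, 6, 6, 6, 6, 2, 2, 2, 2, 2, 2, 1].
Σ(ℓ_i−1) = 91−20 = 71; sign = (−1)^71 = -1.
(38|91)_J = -1 (Zolotarev's lemma cross-check).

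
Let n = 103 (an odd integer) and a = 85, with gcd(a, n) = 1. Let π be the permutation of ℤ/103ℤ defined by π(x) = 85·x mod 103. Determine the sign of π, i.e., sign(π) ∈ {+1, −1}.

Start at x=11: 11 → 8 → 62 → 17 → 3 → 49 → 45 → … (one orbit).
Cycle type of π: 102 + 1; total 2 cycles.
sign(π) = (−1)^{n − #cycles} = (−1)^{103−2} = (−1)^101 = -1.
Via Zolotarev, sign(π_{85}) = (85|103) = -1.

-1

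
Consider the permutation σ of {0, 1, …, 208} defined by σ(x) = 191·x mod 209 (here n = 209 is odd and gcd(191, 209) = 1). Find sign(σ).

Start at x=1: 1 → 191 → 115 → 20 → 58 → 1 (one orbit).
57 cycles of lengths [5, 5, 5, 5, 5, 5, 5, 5, 5, 5, 5, 5, 5, 5, 5, 5, 5, 5, 5, 5, 5, 5, 5, 5, 5, 5, 5, 5, 5, 5, 5, 5, 5, 5, 5, 5, 5, 5, 1, 1, 1, 1, 1, 1, 1, 1, 1, 1, 1, 1, 1, 1, 1, 1, 1, 1, 1].
sign(π) = (−1)^{n − #cycles} = (−1)^{209−57} = (−1)^152 = +1.
Via Zolotarev, sign(π_{191}) = (191|209) = +1.

+1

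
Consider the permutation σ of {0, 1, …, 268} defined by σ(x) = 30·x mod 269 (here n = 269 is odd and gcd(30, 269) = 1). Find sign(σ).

+1

Orbit of 115 under x↦30x: [115, 222, 204, 202, 142, 225, 25]… (length divides ord_269(30)).
The orbit structure of x ↦ 30x mod 269: 3 orbits of sizes [134, 134, 1].
With 3 cycles on 269 points, sign = (−1)^{269−3} = +1.
(30|269)_J = +1 (Zolotarev's lemma cross-check).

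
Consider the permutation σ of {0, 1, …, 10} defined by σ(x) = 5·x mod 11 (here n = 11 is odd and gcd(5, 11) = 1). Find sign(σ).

+1

Orbit of 4 under x↦5x: [4, 9, 1, 5, 3]… (length divides ord_11(5)).
π_5 has 3 disjoint cycles with lengths [5, 5, 1] on {0,…,10}.
3 cycles on 11: each ℓ→(−1)^(ℓ−1), product (−1)^8 = +1.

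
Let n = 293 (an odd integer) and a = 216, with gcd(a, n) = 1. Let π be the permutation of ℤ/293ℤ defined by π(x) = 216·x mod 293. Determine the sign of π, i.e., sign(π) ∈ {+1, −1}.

Start at x=237: 237 → 210 → 238 → 133 → 14 → 94 → 87 → … (one orbit).
Cycle lengths of π_216 on ℤ/293ℤ: [146, 146, 1]; 3 cycles in total.
Σ(ℓ_i−1) = 293−3 = 290; sign = (−1)^290 = +1.
Via Zolotarev, sign(π_{216}) = (216|293) = +1.

+1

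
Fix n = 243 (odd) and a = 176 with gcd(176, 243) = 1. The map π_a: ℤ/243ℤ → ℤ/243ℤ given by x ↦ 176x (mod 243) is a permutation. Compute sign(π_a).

Trace 41: π^k(41) = [41, 169, 98, 238, 92, 154, 131] for k=0..6.
Decompose π into cycles: lengths [162, 54, 18, 6, 2, 1] (6 cycles, including the fixed point 0).
n − c = 243 − 6 = 237; sign = (−1)^237 = -1.
Check: (176/243) = -1 by Zolotarev.

-1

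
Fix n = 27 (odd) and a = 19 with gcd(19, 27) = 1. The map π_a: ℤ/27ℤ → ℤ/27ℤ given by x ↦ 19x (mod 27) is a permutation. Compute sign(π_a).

Orbit of 1 under x↦19x: [1, 19, 10]… (length divides ord_27(19)).
15 cycles of lengths [3, 3, 3, 3, 3, 3, 1, 1, 1, 1, 1, 1, 1, 1, 1].
15 cycles on 27: each ℓ→(−1)^(ℓ−1), product (−1)^12 = +1.
Check: (19/27) = +1 by Zolotarev.

+1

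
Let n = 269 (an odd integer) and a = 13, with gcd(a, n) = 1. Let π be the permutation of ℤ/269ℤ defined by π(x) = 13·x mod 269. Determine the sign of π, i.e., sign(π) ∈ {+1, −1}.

Orbit of 172 under x↦13x: [172, 84, 16, 208, 14, 182, 214]… (length divides ord_269(13)).
Cycle lengths of π_13 on ℤ/269ℤ: [134, 134, 1]; 3 cycles in total.
sign(π) = (−1)^{n − #cycles} = (−1)^{269−3} = (−1)^266 = +1.
Zolotarev: (13|269) = +1, matching the cycle-count sign.

+1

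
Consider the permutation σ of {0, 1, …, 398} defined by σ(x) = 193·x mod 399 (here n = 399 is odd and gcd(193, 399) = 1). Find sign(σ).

Start at x=289: 289 → 316 → 340 → 184 → 1 → 193 → 142 → … (one orbit).
30 cycles of lengths [18, 18, 18, 18, 18, 18, 18, 18, 18, 18, 18, 18, 18, 18, 18, 18, 18, 18, 18, 18, 18, 3, 3, 3, 3, 3, 3, 1, 1, 1].
Σ(ℓ_i−1) = 399−30 = 369; sign = (−1)^369 = -1.
Via Zolotarev, sign(π_{193}) = (193|399) = -1.

-1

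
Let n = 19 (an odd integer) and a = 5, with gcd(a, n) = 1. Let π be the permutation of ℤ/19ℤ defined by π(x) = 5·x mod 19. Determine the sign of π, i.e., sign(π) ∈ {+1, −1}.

+1

Start at x=7: 7 → 16 → 4 → 1 → 5 → 6 → 11 → … (one orbit).
Cycle lengths of π_5 on ℤ/19ℤ: [9, 9, 1]; 3 cycles in total.
Σ(ℓ_i−1) = 19−3 = 16; sign = (−1)^16 = +1.
Via Zolotarev, sign(π_{5}) = (5|19) = +1.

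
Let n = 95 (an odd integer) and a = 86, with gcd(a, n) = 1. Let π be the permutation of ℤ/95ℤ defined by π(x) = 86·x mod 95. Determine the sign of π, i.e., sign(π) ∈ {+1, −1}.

-1

Orbit of 21 under x↦86x: [21, 1, 86, 81, 31, 6, 41]… (length divides ord_95(86)).
π_86 has 10 disjoint cycles with lengths [18, 18, 18, 18, 18, 1, 1, 1, 1, 1] on {0,…,94}.
95 − 10 = 85 transpositions; sign(π) = (−1)^85 = -1.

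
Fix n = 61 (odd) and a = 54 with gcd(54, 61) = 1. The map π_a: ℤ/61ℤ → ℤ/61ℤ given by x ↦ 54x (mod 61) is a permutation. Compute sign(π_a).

Trace 14: π^k(14) = [14, 24, 15, 17, 3, 40, 25] for k=0..6.
Cycle lengths of π_54 on ℤ/61ℤ: [60, 1]; 2 cycles in total.
sign(π) = (−1)^{n − #cycles} = (−1)^{61−2} = (−1)^59 = -1.
Check: (54/61) = -1 by Zolotarev.

-1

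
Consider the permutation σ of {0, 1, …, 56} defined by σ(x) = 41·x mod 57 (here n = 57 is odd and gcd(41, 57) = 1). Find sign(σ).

+1

Orbit of 43 under x↦41x: [43, 53, 7, 2, 25, 56, 16]… (length divides ord_57(41)).
π_41 has 5 disjoint cycles with lengths [18, 18, 18, 2, 1] on {0,…,56}.
With 5 cycles on 57 points, sign = (−1)^{57−5} = +1.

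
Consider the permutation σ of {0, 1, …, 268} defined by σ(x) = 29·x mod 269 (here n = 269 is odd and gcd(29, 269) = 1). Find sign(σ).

-1

Orbit of 158 under x↦29x: [158, 9, 261, 37, 266, 182, 167]… (length divides ord_269(29)).
Cycle type of π: 268 + 1; total 2 cycles.
Σ(ℓ_i−1) = 269−2 = 267; sign = (−1)^267 = -1.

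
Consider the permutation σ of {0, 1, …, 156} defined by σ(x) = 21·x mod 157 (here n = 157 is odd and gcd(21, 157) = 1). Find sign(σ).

Start at x=49: 49 → 87 → 100 → 59 → 140 → 114 → 39 → … (one orbit).
The orbit structure of x ↦ 21x mod 157: 2 orbits of sizes [156, 1].
sign(π) = (−1)^{n − #cycles} = (−1)^{157−2} = (−1)^155 = -1.
(21|157)_J = -1 (Zolotarev's lemma cross-check).

-1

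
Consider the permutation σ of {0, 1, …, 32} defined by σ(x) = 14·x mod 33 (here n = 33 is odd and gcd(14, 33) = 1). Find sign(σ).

-1

Start at x=26: 26 → 1 → 14 → 31 → 5 → 4 → 23 → … (one orbit).
6 cycles of lengths [10, 10, 5, 5, 2, 1].
Σ(ℓ_i−1) = 33−6 = 27; sign = (−1)^27 = -1.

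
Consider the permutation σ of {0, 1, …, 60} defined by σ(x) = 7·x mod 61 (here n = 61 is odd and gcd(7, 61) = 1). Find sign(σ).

Start at x=10: 10 → 9 → 2 → 14 → 37 → 15 → 44 → … (one orbit).
2 cycles of lengths [60, 1].
61 − 2 = 59 transpositions; sign(π) = (−1)^59 = -1.
Check: (7/61) = -1 by Zolotarev.

-1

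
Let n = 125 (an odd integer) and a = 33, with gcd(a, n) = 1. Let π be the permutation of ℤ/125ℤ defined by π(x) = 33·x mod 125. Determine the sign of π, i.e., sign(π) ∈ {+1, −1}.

-1

Orbit of 16 under x↦33x: [16, 28, 49, 117, 111, 38, 4]… (length divides ord_125(33)).
Decompose π into cycles: lengths [100, 20, 4, 1] (4 cycles, including the fixed point 0).
With 4 cycles on 125 points, sign = (−1)^{125−4} = -1.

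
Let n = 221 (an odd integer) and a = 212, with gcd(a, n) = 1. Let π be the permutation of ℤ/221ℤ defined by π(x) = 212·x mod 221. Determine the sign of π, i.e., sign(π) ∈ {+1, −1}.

Start at x=127: 127 → 183 → 121 → 16 → 77 → 191 → 49 → … (one orbit).
Cycle type of π: 24×8 + 8×2 + 6×2 + 1; total 13 cycles.
13 cycles on 221: each ℓ→(−1)^(ℓ−1), product (−1)^208 = +1.
(212|221)_J = +1 (Zolotarev's lemma cross-check).

+1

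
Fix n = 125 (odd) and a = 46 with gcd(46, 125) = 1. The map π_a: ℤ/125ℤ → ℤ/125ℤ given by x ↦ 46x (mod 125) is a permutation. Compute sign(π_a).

Orbit of 31 under x↦46x: [31, 51, 96, 41, 11, 6, 26]… (length divides ord_125(46)).
π_46 has 13 disjoint cycles with lengths [25, 25, 25, 25, 5, 5, 5, 5, 1, 1, 1, 1, 1] on {0,…,124}.
125 − 13 = 112 transpositions; sign(π) = (−1)^112 = +1.

+1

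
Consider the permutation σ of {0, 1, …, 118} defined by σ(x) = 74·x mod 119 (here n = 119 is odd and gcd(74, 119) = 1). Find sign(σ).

Orbit of 99 under x↦74x: [99, 67, 79, 15, 39, 30, 78]… (length divides ord_119(74)).
π_74 has 6 disjoint cycles with lengths [48, 48, 16, 3, 3, 1] on {0,…,118}.
sign(π) = (−1)^{n − #cycles} = (−1)^{119−6} = (−1)^113 = -1.
Via Zolotarev, sign(π_{74}) = (74|119) = -1.

-1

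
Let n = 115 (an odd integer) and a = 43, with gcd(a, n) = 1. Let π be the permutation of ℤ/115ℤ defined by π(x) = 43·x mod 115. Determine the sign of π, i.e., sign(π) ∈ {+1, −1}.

+1

Orbit of 38 under x↦43x: [38, 24, 112, 101, 88, 104, 102]… (length divides ord_115(43)).
π_43 has 5 disjoint cycles with lengths [44, 44, 22, 4, 1] on {0,…,114}.
Σ(ℓ_i−1) = 115−5 = 110; sign = (−1)^110 = +1.
Check: (43/115) = +1 by Zolotarev.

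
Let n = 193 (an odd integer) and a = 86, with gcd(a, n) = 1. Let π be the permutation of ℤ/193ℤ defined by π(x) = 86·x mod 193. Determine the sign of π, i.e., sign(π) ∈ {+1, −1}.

+1

Start at x=109: 109 → 110 → 3 → 65 → 186 → 170 → 145 → … (one orbit).
Decompose π into cycles: lengths [96, 96, 1] (3 cycles, including the fixed point 0).
n − c = 193 − 3 = 190; sign = (−1)^190 = +1.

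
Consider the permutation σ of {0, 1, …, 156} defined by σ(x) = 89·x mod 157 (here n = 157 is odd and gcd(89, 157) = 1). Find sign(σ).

Trace 106: π^k(106) = [106, 14, 147, 52, 75, 81, 144] for k=0..6.
Cycle lengths of π_89 on ℤ/157ℤ: [39, 39, 39, 39, 1]; 5 cycles in total.
With 5 cycles on 157 points, sign = (−1)^{157−5} = +1.
Via Zolotarev, sign(π_{89}) = (89|157) = +1.

+1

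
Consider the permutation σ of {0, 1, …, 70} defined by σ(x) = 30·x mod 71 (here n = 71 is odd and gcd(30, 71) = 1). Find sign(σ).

+1

Orbit of 48 under x↦30x: [48, 20, 32, 37, 45, 1, 30]… (length divides ord_71(30)).
π_30 has 11 disjoint cycles with lengths [7, 7, 7, 7, 7, 7, 7, 7, 7, 7, 1] on {0,…,70}.
sign(π) = (−1)^{n − #cycles} = (−1)^{71−11} = (−1)^60 = +1.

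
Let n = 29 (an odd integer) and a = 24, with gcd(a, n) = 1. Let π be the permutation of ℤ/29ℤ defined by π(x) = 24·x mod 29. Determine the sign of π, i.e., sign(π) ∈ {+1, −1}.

Trace 24: π^k(24) = [24, 25, 20, 16, 7, 23, 1] for k=0..6.
Decompose π into cycles: lengths [7, 7, 7, 7, 1] (5 cycles, including the fixed point 0).
5 cycles on 29: each ℓ→(−1)^(ℓ−1), product (−1)^24 = +1.

+1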